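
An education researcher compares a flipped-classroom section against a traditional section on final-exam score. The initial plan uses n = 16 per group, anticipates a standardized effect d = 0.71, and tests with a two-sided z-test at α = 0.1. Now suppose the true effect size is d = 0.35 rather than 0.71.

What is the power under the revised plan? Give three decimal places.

Power ≈ 0.260

With d = 0.35: δ = d·√(n/2) = 0.35 × √(16/2) = 0.9899. Critical value z_{0.05} = 1.645.
Revised power = Φ(δ − 1.645) + Φ(−δ − 1.645) = Φ(-0.655) + Φ(-2.635) = 0.2563 + 0.0042 = 0.2605.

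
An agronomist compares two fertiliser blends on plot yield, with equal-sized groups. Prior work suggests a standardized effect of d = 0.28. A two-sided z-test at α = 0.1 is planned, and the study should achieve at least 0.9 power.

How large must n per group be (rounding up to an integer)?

n = 219 per group

Set Φ(δ − 1.645) = 0.9; then δ − 1.645 = Φ⁻¹(0.9) = 1.282, giving δ = 2.926.
(Ignoring the negligible lower-tail rejection probability gives the usual closed-form inversion.)
δ = d·√(n/2) ⇒ n = 2(δ/d)² = 2 × (2.926 / 0.28)² = 218.47.
Round up to the next whole unit.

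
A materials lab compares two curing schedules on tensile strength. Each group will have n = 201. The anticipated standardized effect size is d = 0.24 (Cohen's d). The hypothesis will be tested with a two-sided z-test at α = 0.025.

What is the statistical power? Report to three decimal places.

Power ≈ 0.565

Noncentrality parameter: δ = d·√(n/2) = 0.24 × √(201/2) = 2.4060
Critical value for a two-sided test at α = 0.025: z_{α/2} = 2.241.
Power = Φ(δ − 2.241) + Φ(−δ − 2.241) = Φ(0.165) + Φ(-4.647) = 0.5654 + 0.0000 = 0.5654.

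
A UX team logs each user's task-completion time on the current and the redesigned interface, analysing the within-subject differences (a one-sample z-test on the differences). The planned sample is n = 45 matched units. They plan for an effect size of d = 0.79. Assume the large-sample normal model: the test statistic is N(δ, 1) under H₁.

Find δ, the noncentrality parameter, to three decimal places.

δ ≈ 5.299

The noncentrality parameter scales effect size by the design's sample-size factor: δ = d·√n = 0.79 × √45 = 5.2995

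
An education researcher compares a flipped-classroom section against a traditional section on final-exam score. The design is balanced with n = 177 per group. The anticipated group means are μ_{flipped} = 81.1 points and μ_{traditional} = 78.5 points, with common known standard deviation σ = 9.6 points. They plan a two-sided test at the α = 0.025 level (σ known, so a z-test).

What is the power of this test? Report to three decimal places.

Standardized effect: d = |μ_{flipped} − μ_{traditional}| / σ = |81.1 − 78.5| / 9.6 = 0.2708
Noncentrality parameter: δ = d·√(n/2) = 0.2708 × √(177/2) = 2.5478
Two-sided α = 0.025 → critical value z_{0.0125} = 2.241.
Power = Φ(δ − 2.241) + Φ(−δ − 2.241) = Φ(0.306) + Φ(-4.789) = 0.6204 + 0.0000 = 0.6204.

Power ≈ 0.620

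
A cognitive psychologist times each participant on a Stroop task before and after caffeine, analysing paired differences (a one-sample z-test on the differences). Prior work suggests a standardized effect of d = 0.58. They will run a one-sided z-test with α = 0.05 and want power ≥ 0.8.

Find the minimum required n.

Set Φ(δ − 1.645) = 0.8; then δ − 1.645 = Φ⁻¹(0.8) = 0.842, giving δ = 2.486.
δ = d·√n ⇒ n = (δ/d)² = (2.486 / 0.58)² = 18.38.
Rounding up, n = 19.

n = 19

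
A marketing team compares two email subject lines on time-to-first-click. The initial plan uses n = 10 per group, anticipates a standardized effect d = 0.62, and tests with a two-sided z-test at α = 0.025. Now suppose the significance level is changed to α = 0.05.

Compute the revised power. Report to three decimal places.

δ = d·√(n/2) = 0.62 × √(10/2) = 1.3864 (unchanged). New critical value: z_{0.025} = 1.960.
Revised power = Φ(δ − 1.960) + Φ(−δ − 1.960) = Φ(-0.574) + Φ(-3.346) = 0.2831 + 0.0004 = 0.2835.

Power ≈ 0.284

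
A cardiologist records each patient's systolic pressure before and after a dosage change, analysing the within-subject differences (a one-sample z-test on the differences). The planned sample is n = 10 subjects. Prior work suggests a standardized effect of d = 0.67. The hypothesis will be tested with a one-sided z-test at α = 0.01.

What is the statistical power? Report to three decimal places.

Power ≈ 0.418

Noncentrality parameter: δ = d·√n = 0.67 × √10 = 2.1187
One-sided α = 0.01 → critical value z_{0.01} = 2.326.
Power = Φ(δ − 2.326) = Φ(-0.208) = 0.4178.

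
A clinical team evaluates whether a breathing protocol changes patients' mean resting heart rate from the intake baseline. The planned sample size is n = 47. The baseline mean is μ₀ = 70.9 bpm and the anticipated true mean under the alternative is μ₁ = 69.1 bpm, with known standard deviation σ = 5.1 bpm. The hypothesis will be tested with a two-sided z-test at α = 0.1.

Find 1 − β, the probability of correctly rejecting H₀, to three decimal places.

Power ≈ 0.781

Standardized effect: d = |μ₁ − μ₀| / σ = |69.1 − 70.9| / 5.1 = 0.3529
Noncentrality parameter: λ = d·√n = 0.3529 × √47 = 2.4196
Critical value for a two-sided test at α = 0.1: z_{α/2} = 1.645.
Power = Φ(λ − 1.645) + Φ(−λ − 1.645) = Φ(0.775) + Φ(-4.064) = 0.7808 + 0.0000 = 0.7808.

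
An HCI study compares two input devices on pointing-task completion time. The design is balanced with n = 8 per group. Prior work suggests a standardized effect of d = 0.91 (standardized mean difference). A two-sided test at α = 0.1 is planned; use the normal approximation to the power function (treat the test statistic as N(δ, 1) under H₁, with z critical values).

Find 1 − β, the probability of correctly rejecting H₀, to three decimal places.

Noncentrality parameter: δ = d·√(n/2) = 0.91 × √(8/2) = 1.8200
Critical value for a two-sided test at α = 0.1: z_{α/2} = 1.645.
Power = Φ(δ − 1.645) + Φ(−δ − 1.645) = Φ(0.175) + Φ(-3.465) = 0.5695 + 0.0003 = 0.5698.

Power ≈ 0.570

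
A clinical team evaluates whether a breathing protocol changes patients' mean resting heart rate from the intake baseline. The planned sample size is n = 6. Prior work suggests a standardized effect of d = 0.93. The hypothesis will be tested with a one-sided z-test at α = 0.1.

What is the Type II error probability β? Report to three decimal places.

β ≈ 0.160

Noncentrality parameter: δ = d·√n = 0.93 × √6 = 2.2780
One-sided α = 0.1 → critical value z_{0.1} = 1.282.
Power = Φ(δ − 1.282) = Φ(0.996) = 0.8405.
Type II error: β = 1 − power = 1 − 0.8405 = 0.1595.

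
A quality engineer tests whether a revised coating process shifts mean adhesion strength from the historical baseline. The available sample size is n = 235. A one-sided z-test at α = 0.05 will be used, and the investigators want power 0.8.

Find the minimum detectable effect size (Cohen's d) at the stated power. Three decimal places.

Required noncentrality: δ = z_{0.05} + z_{0.20} = 1.645 + 0.842 = 2.486.
δ = d·√n ⇒ d = δ/√n = 2.486/√235 = 0.1622.

d ≈ 0.162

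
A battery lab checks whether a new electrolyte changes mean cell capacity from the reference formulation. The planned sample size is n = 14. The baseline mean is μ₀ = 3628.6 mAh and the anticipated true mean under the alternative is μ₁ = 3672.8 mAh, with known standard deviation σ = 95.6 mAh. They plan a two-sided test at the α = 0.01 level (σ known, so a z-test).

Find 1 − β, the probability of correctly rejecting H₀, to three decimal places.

Standardized effect: d = |μ₁ − μ₀| / σ = |3672.8 − 3628.6| / 95.6 = 0.4623
Noncentrality parameter: δ = d·√n = 0.4623 × √14 = 1.7299
Two-sided α = 0.01 → critical value z_{0.005} = 2.576.
Power = Φ(δ − 2.576) + Φ(−δ − 2.576) = Φ(-0.846) + Φ(-4.306) = 0.1988 + 0.0000 = 0.1988.

Power ≈ 0.199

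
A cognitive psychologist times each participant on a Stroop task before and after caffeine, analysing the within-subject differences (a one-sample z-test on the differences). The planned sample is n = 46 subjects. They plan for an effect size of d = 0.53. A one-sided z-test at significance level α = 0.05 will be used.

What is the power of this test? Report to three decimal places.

Noncentrality parameter: λ = d·√n = 0.53 × √46 = 3.5946
One-sided α = 0.05 → critical value z_{0.05} = 1.645.
Power = Φ(λ − 1.645) = Φ(1.950) = 0.9744.

Power ≈ 0.974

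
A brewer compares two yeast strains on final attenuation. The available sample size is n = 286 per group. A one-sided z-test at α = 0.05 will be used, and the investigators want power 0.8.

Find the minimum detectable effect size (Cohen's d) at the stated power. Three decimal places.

d ≈ 0.208

Required noncentrality: δ = z_{0.05} + z_{0.20} = 1.645 + 0.842 = 2.486.
δ = d·√(n/2) ⇒ d = δ/√(n/2) = 2.486/√(286/2) = 0.2079.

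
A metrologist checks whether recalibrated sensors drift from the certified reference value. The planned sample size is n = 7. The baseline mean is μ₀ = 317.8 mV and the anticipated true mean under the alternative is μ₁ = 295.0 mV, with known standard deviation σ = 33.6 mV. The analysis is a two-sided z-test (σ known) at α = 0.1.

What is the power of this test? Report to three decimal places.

Power ≈ 0.560

Standardized effect: d = |μ₁ − μ₀| / σ = |295.0 − 317.8| / 33.6 = 0.6786
Noncentrality parameter: λ = d·√n = 0.6786 × √7 = 1.7953
Two-sided α = 0.1 → critical value z_{0.05} = 1.645.
Power = Φ(λ − 1.645) + Φ(−λ − 1.645) = Φ(0.150) + Φ(-3.440) = 0.5598 + 0.0003 = 0.5601.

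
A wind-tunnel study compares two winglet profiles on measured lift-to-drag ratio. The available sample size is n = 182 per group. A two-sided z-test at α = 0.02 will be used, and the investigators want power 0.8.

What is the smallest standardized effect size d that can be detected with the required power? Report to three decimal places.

d ≈ 0.332

Required noncentrality: δ = z_{0.01} + z_{0.20} = 2.326 + 0.842 = 3.168.
(The second rejection-region term Φ(−δ − z_{α/2}) is negligible and dropped.)
δ = d·√(n/2) ⇒ d = δ/√(n/2) = 3.168/√(182/2) = 0.3321.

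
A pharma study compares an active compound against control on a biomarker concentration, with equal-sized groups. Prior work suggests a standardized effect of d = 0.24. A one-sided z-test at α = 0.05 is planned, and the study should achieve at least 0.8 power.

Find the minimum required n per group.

For power 0.8 need Φ(δ − z_{0.05}) = 0.8, so δ = z_{0.05} + z_{0.20} = 1.645 + 0.842 = 2.486.
δ = d·√(n/2) ⇒ n = 2(δ/d)² = 2 × (2.486 / 0.24)² = 214.67.
Round up to the next whole unit.

n = 215 per group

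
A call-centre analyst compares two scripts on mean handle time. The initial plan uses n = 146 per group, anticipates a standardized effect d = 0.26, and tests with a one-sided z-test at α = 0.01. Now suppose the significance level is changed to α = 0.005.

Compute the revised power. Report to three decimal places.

δ = d·√(n/2) = 0.26 × √(146/2) = 2.2214 (unchanged). New critical value: z_{0.005} = 2.576.
Revised power = Φ(δ − 2.576) = Φ(-0.354) = 0.3615.

Power ≈ 0.362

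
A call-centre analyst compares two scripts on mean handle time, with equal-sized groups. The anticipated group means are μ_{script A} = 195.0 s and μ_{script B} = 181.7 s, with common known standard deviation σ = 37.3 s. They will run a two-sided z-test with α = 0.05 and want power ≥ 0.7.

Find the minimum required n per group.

Standardized effect: d = |μ_{script A} − μ_{script B}| / σ = |195.0 − 181.7| / 37.3 = 0.3566
For power 0.7 need Φ(δ − z_{0.025}) = 0.7, so δ = z_{0.025} + z_{0.30} = 1.960 + 0.524 = 2.484.
(For δ > 0 the lower-tail rejection region contributes negligibly to power, so the one-term inversion is standard.)
δ = d·√(n/2) ⇒ n = 2(δ/d)² = 2 × (2.484 / 0.3566)² = 97.09.
Round up to the next whole unit.

n = 98 per group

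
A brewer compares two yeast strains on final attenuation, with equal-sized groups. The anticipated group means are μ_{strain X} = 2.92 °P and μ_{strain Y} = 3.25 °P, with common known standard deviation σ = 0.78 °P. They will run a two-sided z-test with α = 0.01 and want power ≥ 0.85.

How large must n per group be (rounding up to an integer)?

n = 146 per group

Standardized effect: d = |μ_{strain X} − μ_{strain Y}| / σ = |2.92 − 3.25| / 0.78 = 0.4231
For power 0.85 need Φ(δ − z_{0.005}) = 0.85, so δ = z_{0.005} + z_{0.15} = 2.576 + 1.036 = 3.612.
(Ignoring the negligible lower-tail rejection probability gives the usual closed-form inversion.)
δ = d·√(n/2) ⇒ n = 2(δ/d)² = 2 × (3.612 / 0.4231)² = 145.80.
Round up to the next whole unit.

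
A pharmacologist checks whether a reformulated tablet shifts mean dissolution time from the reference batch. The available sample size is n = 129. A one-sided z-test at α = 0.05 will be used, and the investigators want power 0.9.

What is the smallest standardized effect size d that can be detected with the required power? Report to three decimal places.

d ≈ 0.258

Required noncentrality: δ = z_{0.05} + z_{0.10} = 1.645 + 1.282 = 2.926.
δ = d·√n ⇒ d = δ/√n = 2.926/√129 = 0.2577.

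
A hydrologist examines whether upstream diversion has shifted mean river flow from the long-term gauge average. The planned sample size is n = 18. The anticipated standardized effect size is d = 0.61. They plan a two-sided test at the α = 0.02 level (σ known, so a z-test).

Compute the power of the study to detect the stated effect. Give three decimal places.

Power ≈ 0.603

Noncentrality parameter: δ = d·√n = 0.61 × √18 = 2.5880
Two-sided α = 0.02 → critical value z_{0.01} = 2.326.
Power = Φ(δ − 2.326) + Φ(−δ − 2.326) = Φ(0.262) + Φ(-4.914) = 0.6032 + 0.0000 = 0.6032.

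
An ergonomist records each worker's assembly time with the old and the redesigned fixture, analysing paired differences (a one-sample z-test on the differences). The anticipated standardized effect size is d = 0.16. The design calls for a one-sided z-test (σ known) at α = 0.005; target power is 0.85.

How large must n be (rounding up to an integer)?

n = 510

For power 0.85 need Φ(δ − z_{0.005}) = 0.85, so δ = z_{0.005} + z_{0.15} = 2.576 + 1.036 = 3.612.
δ = d·√n ⇒ n = (δ/d)² = (3.612 / 0.16)² = 509.70.
Round up to the next whole unit.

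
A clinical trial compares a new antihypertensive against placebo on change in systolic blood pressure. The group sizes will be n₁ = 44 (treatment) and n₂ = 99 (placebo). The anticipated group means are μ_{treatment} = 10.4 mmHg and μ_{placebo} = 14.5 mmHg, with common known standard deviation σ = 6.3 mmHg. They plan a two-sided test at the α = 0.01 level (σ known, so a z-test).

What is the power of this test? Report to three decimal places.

Standardized effect: d = |μ_{treatment} − μ_{placebo}| / σ = |10.4 − 14.5| / 6.3 = 0.6508
Noncentrality parameter: λ = d / √(1/n₁ + 1/n₂) = 0.6508 / √(1/44 + 1/99) = 3.5919
Critical value for a two-sided test at α = 0.01: z_{α/2} = 2.576.
Power = Φ(λ − 2.576) + Φ(−λ − 2.576) = Φ(1.016) + Φ(-6.168) = 0.8452 + 0.0000 = 0.8452.

Power ≈ 0.845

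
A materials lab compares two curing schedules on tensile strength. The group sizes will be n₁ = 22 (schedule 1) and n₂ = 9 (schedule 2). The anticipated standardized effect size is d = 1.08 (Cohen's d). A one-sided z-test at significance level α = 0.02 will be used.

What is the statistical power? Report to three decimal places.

Power ≈ 0.750

Noncentrality parameter: δ = d / √(1/n₁ + 1/n₂) = 1.08 / √(1/22 + 1/9) = 2.7295
Critical value for a one-sided test at α = 0.02: z_α = 2.054.
Power = Φ(δ − 2.054) = Φ(0.676) = 0.7504.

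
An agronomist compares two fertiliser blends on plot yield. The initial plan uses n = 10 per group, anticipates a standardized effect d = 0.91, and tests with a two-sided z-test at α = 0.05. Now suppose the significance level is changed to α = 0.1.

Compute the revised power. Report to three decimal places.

δ = d·√(n/2) = 0.91 × √(10/2) = 2.0348 (unchanged). New critical value: z_{0.05} = 1.645.
Revised power = Φ(δ − 1.645) + Φ(−δ − 1.645) = Φ(0.390) + Φ(-3.680) = 0.6517 + 0.0001 = 0.6518.

Power ≈ 0.652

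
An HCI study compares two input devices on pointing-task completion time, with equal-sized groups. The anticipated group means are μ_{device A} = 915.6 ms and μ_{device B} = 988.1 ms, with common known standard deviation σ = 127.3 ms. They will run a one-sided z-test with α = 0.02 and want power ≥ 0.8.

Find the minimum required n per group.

n = 52 per group

Standardized effect: d = |μ_{device A} − μ_{device B}| / σ = |915.6 − 988.1| / 127.3 = 0.5695
Set Φ(δ − 2.054) = 0.8; then δ − 2.054 = Φ⁻¹(0.8) = 0.842, giving δ = 2.895.
δ = d·√(n/2) ⇒ n = 2(δ/d)² = 2 × (2.895 / 0.5695)² = 51.69.
Round up to the next whole unit.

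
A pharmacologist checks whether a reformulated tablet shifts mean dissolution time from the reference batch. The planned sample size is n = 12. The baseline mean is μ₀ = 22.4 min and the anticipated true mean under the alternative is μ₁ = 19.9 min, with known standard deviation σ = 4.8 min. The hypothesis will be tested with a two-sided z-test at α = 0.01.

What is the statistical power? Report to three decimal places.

Power ≈ 0.220

Standardized effect: d = |μ₁ − μ₀| / σ = |19.9 − 22.4| / 4.8 = 0.5208
Noncentrality parameter: δ = d·√n = 0.5208 × √12 = 1.8042
Two-sided α = 0.01 → critical value z_{0.005} = 2.576.
Power = Φ(δ − 2.576) + Φ(−δ − 2.576) = Φ(-0.772) + Φ(-4.380) = 0.2202 + 0.0000 = 0.2202.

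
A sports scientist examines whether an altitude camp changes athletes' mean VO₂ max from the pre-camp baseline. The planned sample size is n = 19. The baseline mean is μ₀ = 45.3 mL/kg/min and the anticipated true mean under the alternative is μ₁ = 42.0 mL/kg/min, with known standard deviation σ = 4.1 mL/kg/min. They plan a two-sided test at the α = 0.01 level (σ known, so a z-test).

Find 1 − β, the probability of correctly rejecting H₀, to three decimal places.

Standardized effect: d = |μ₁ − μ₀| / σ = |42.0 − 45.3| / 4.1 = 0.8049
Noncentrality parameter: δ = d·√n = 0.8049 × √19 = 3.5084
Critical value for a two-sided test at α = 0.01: z_{α/2} = 2.576.
Power = Φ(δ − 2.576) + Φ(−δ − 2.576) = Φ(0.933) + Φ(-6.084) = 0.8245 + 0.0000 = 0.8245.

Power ≈ 0.824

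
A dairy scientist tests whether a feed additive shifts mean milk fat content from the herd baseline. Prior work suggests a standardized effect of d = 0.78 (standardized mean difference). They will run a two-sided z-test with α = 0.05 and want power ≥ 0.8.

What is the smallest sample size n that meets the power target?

Set Φ(δ − 1.960) = 0.8; then δ − 1.960 = Φ⁻¹(0.8) = 0.842, giving δ = 2.802.
(The Φ(−δ − z_{α/2}) term is vanishingly small for δ > 0 and is dropped in the standard sample-size formula.)
δ = d·√n ⇒ n = (δ/d)² = (2.802 / 0.78)² = 12.90.
Rounding up, n = 13.

n = 13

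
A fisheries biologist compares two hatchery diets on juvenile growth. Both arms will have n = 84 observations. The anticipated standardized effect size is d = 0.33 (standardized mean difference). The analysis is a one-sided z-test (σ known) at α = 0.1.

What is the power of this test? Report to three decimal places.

Power ≈ 0.804

Noncentrality parameter: δ = d·√(n/2) = 0.33 × √(84/2) = 2.1386
One-sided α = 0.1 → critical value z_{0.1} = 1.282.
Power = P(Z > 1.282 − δ) = Φ(0.857) = 0.8043.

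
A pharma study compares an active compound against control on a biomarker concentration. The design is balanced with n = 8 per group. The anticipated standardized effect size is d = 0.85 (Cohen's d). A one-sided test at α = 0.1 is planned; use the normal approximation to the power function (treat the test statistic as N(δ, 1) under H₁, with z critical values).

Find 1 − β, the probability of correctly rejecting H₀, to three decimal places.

Power ≈ 0.662

Noncentrality parameter: δ = d·√(n/2) = 0.85 × √(8/2) = 1.7000
Critical value for a one-sided test at α = 0.1: z_α = 1.282.
Power = Φ(δ − 1.282) = Φ(0.418) = 0.6622.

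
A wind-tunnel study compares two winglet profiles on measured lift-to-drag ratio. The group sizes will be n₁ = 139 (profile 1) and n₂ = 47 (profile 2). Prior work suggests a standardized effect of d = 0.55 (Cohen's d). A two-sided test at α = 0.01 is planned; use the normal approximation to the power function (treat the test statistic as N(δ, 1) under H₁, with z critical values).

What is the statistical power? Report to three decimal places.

Noncentrality parameter: δ = d / √(1/n₁ + 1/n₂) = 0.55 / √(1/139 + 1/47) = 3.2596
Two-sided α = 0.01 → critical value z_{0.005} = 2.576.
Power = Φ(δ − 2.576) + Φ(−δ − 2.576) = Φ(0.684) + Φ(-5.835) = 0.7529 + 0.0000 = 0.7529.

Power ≈ 0.753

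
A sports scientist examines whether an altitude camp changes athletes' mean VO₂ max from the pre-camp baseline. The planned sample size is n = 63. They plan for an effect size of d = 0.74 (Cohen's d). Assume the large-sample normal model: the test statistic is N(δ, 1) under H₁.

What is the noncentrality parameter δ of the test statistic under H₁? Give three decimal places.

δ = d·√n = 0.74 × √63 = 5.8736

δ ≈ 5.874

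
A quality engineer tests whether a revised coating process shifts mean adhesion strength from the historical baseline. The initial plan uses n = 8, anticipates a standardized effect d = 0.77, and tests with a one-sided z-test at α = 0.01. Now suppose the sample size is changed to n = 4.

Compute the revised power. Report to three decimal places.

Power ≈ 0.216

With n = 4: δ = d·√n = 0.77 × √4 = 1.5400. Critical value z_{0.01} = 2.326.
Revised power = P(Z > 2.326 − δ) = Φ(-0.786) = 0.2158.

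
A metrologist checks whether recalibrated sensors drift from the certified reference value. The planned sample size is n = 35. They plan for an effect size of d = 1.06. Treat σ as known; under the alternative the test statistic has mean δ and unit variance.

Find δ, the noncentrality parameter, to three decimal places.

δ = d·√n = 1.06 × √35 = 6.2710

δ ≈ 6.271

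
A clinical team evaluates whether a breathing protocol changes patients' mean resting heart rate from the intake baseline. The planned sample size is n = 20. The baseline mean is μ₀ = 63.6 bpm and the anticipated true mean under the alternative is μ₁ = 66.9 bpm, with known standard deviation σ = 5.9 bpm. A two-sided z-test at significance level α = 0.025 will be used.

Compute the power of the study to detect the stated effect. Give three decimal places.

Standardized effect: d = |μ₁ − μ₀| / σ = |66.9 − 63.6| / 5.9 = 0.5593
Noncentrality parameter: δ = d·√n = 0.5593 × √20 = 2.5014
Two-sided α = 0.025 → critical value z_{0.0125} = 2.241.
Power = Φ(δ − 2.241) + Φ(−δ − 2.241) = Φ(0.260) + Φ(-4.743) = 0.6026 + 0.0000 = 0.6026.

Power ≈ 0.603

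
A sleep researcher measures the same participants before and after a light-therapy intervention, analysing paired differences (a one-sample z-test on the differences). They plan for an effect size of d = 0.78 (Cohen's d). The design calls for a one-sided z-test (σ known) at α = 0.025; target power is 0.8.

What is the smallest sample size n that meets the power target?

Set Φ(δ − 1.960) = 0.8; then δ − 1.960 = Φ⁻¹(0.8) = 0.842, giving δ = 2.802.
δ = d·√n ⇒ n = (δ/d)² = (2.802 / 0.78)² = 12.90.
Round up to the next whole unit.

n = 13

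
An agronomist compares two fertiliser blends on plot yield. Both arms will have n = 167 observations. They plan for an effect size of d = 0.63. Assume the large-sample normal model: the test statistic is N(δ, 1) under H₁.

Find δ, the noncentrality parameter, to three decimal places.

δ ≈ 5.757

The noncentrality parameter scales effect size by the design's sample-size factor: δ = d·√(n/2) = 0.63 × √(167/2) = 5.7568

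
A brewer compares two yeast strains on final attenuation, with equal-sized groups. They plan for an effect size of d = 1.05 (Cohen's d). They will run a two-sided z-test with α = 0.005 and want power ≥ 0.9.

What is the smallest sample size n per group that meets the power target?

n = 31 per group

For power 0.9 need Φ(δ − z_{0.0025}) = 0.9, so δ = z_{0.0025} + z_{0.10} = 2.807 + 1.282 = 4.089.
(The Φ(−δ − z_{α/2}) term is vanishingly small for δ > 0 and is dropped in the standard sample-size formula.)
δ = d·√(n/2) ⇒ n = 2(δ/d)² = 2 × (4.089 / 1.05)² = 30.32.
Rounding up, n = 31 per group.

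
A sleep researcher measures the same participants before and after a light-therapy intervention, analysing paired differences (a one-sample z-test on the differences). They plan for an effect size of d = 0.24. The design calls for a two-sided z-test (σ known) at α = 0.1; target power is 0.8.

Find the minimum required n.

Set Φ(δ − 1.645) = 0.8; then δ − 1.645 = Φ⁻¹(0.8) = 0.842, giving δ = 2.486.
(Ignoring the negligible lower-tail rejection probability gives the usual closed-form inversion.)
δ = d·√n ⇒ n = (δ/d)² = (2.486 / 0.24)² = 107.34.
Rounding up, n = 108.

n = 108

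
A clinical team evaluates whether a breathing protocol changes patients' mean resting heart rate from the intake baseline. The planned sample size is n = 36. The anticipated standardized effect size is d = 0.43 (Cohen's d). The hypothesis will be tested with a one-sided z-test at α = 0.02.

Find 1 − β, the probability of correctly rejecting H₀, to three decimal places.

Noncentrality parameter: δ = d·√n = 0.43 × √36 = 2.5800
One-sided α = 0.02 → critical value z_{0.02} = 2.054.
Power = Φ(δ − 2.054) = Φ(0.526) = 0.7006.

Power ≈ 0.701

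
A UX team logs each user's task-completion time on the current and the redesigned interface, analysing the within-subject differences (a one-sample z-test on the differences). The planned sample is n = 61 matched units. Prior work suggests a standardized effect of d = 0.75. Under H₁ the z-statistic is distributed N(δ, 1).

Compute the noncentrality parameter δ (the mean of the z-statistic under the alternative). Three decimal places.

The noncentrality parameter scales effect size by the design's sample-size factor: δ = d·√n = 0.75 × √61 = 5.8577

δ ≈ 5.858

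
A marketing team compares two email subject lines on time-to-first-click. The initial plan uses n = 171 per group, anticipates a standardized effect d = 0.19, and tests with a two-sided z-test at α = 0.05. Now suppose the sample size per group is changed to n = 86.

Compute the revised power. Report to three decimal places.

Power ≈ 0.238

With n = 86 per group: δ = d·√(n/2) = 0.19 × √(86/2) = 1.2459. Critical value z_{0.025} = 1.960.
Revised power = Φ(δ − 1.960) + Φ(−δ − 1.960) = Φ(-0.714) + Φ(-3.206) = 0.2376 + 0.0007 = 0.2383.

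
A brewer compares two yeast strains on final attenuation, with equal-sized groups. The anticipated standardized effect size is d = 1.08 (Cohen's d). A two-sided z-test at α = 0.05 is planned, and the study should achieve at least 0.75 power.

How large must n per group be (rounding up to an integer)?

n = 12 per group

For power 0.75 need Φ(δ − z_{0.025}) = 0.75, so δ = z_{0.025} + z_{0.25} = 1.960 + 0.674 = 2.634.
(The Φ(−δ − z_{α/2}) term is vanishingly small for δ > 0 and is dropped in the standard sample-size formula.)
δ = d·√(n/2) ⇒ n = 2(δ/d)² = 2 × (2.634 / 1.08)² = 11.90.
Round up to the next whole unit.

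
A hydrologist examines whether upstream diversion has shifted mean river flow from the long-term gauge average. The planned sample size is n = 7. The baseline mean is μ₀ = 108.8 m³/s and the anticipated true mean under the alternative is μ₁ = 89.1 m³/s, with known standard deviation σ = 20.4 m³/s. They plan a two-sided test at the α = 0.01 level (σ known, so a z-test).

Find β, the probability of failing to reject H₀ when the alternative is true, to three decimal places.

Standardized effect: d = |μ₁ − μ₀| / σ = |89.1 − 108.8| / 20.4 = 0.9657
Noncentrality parameter: δ = d·√n = 0.9657 × √7 = 2.5550
Critical value for a two-sided test at α = 0.01: z_{α/2} = 2.576.
Power = Φ(δ − 2.576) + Φ(−δ − 2.576) = Φ(-0.021) + Φ(-5.131) = 0.4917 + 0.0000 = 0.4917.
Type II error: β = 1 − power = 1 − 0.4917 = 0.5083.

β ≈ 0.508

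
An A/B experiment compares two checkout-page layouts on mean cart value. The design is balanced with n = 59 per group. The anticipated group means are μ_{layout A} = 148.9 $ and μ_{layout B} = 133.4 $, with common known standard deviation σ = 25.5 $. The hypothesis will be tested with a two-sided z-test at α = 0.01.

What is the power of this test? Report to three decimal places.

Standardized effect: d = |μ_{layout A} − μ_{layout B}| / σ = |148.9 − 133.4| / 25.5 = 0.6078
Noncentrality parameter: δ = d·√(n/2) = 0.6078 × √(59/2) = 3.3014
Two-sided α = 0.01 → critical value z_{0.005} = 2.576.
Power = Φ(δ − 2.576) + Φ(−δ − 2.576) = Φ(0.726) + Φ(-5.877) = 0.7660 + 0.0000 = 0.7660.

Power ≈ 0.766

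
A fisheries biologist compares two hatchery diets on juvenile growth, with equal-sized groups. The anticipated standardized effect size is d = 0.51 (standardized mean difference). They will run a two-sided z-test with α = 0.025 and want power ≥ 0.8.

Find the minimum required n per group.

Set Φ(δ − 2.241) = 0.8; then δ − 2.241 = Φ⁻¹(0.8) = 0.842, giving δ = 3.083.
(For δ > 0 the lower-tail rejection region contributes negligibly to power, so the one-term inversion is standard.)
δ = d·√(n/2) ⇒ n = 2(δ/d)² = 2 × (3.083 / 0.51)² = 73.09.
Rounding up, n = 74 per group.

n = 74 per group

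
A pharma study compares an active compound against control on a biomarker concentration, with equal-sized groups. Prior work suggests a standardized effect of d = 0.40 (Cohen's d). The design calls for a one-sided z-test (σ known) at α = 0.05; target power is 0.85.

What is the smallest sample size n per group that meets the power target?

n = 90 per group

For power 0.85 need Φ(δ − z_{0.05}) = 0.85, so δ = z_{0.05} + z_{0.15} = 1.645 + 1.036 = 2.681.
δ = d·√(n/2) ⇒ n = 2(δ/d)² = 2 × (2.681 / 0.40)² = 89.87.
Rounding up, n = 90 per group.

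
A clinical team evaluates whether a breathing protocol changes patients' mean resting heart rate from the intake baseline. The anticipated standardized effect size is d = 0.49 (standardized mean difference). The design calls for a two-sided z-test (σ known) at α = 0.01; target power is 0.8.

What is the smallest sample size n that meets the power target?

For power 0.8 need Φ(δ − z_{0.005}) = 0.8, so δ = z_{0.005} + z_{0.20} = 2.576 + 0.842 = 3.417.
(Ignoring the negligible lower-tail rejection probability gives the usual closed-form inversion.)
δ = d·√n ⇒ n = (δ/d)² = (3.417 / 0.49)² = 48.64.
Round up to the next whole unit.

n = 49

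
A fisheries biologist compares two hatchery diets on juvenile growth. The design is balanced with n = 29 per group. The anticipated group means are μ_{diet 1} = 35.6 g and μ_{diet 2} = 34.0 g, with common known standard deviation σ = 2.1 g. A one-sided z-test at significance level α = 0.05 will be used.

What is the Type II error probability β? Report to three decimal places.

Standardized effect: d = |μ_{diet 1} − μ_{diet 2}| / σ = |35.6 − 34.0| / 2.1 = 0.7619
Noncentrality parameter: δ = d·√(n/2) = 0.7619 × √(29/2) = 2.9012
Critical value for a one-sided test at α = 0.05: z_α = 1.645.
Power = Φ(δ − 1.645) = Φ(1.256) = 0.8955.
Type II error: β = 1 − power = 1 − 0.8955 = 0.1045.

β ≈ 0.104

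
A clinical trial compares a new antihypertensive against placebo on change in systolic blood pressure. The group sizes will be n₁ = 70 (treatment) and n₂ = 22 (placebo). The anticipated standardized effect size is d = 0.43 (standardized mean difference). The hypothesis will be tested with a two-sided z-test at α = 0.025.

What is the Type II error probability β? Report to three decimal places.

Noncentrality parameter: δ = d / √(1/n₁ + 1/n₂) = 0.43 / √(1/70 + 1/22) = 1.7593
Two-sided α = 0.025 → critical value z_{0.0125} = 2.241.
Power = Φ(δ − 2.241) + Φ(−δ − 2.241) = Φ(-0.482) + Φ(-4.001) = 0.3149 + 0.0000 = 0.3149.
Type II error: β = 1 − power = 1 − 0.3149 = 0.6851.

β ≈ 0.685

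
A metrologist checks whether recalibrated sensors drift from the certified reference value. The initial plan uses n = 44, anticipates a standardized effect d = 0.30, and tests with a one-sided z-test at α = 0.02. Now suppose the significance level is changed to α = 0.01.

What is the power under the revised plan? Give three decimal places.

δ = d·√n = 0.30 × √44 = 1.9900 (unchanged). New critical value: z_{0.01} = 2.326.
Revised power = P(Z > 2.326 − δ) = Φ(-0.336) = 0.3683.

Power ≈ 0.368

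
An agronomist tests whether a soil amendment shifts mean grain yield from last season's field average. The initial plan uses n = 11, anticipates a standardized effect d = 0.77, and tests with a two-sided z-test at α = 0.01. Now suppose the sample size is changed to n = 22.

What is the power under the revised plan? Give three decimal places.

Power ≈ 0.850

With n = 22: δ = d·√n = 0.77 × √22 = 3.6116. Critical value z_{0.005} = 2.576.
Revised power = Φ(δ − 2.576) + Φ(−δ − 2.576) = Φ(1.036) + Φ(-6.187) = 0.8499 + 0.0000 = 0.8499.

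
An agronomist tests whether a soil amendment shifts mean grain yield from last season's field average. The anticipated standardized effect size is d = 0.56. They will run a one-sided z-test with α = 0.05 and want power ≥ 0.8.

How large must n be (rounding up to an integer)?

n = 20

For power 0.8 need Φ(δ − z_{0.05}) = 0.8, so δ = z_{0.05} + z_{0.20} = 1.645 + 0.842 = 2.486.
δ = d·√n ⇒ n = (δ/d)² = (2.486 / 0.56)² = 19.71.
Rounding up, n = 20.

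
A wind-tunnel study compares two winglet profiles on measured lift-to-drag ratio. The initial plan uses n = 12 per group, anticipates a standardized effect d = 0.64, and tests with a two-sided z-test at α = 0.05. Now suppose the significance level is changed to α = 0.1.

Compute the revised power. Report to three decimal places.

δ = d·√(n/2) = 0.64 × √(12/2) = 1.5677 (unchanged). New critical value: z_{0.05} = 1.645.
Revised power = Φ(δ − 1.645) + Φ(−δ − 1.645) = Φ(-0.077) + Φ(-3.213) = 0.4692 + 0.0007 = 0.4699.

Power ≈ 0.470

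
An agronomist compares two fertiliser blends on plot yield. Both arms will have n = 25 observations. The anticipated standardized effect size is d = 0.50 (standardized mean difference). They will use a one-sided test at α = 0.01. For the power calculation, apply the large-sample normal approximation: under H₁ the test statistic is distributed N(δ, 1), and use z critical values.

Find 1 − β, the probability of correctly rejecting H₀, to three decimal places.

Noncentrality parameter: δ = d·√(n/2) = 0.50 × √(25/2) = 1.7678
One-sided α = 0.01 → critical value z_{0.01} = 2.326.
Power = Φ(δ − 2.326) = Φ(-0.559) = 0.2882.

Power ≈ 0.288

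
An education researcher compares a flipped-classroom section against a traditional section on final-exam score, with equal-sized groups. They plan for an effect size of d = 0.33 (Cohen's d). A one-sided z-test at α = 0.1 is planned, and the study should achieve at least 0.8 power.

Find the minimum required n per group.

n = 83 per group

For power 0.8 need Φ(δ − z_{0.1}) = 0.8, so δ = z_{0.1} + z_{0.20} = 1.282 + 0.842 = 2.123.
δ = d·√(n/2) ⇒ n = 2(δ/d)² = 2 × (2.123 / 0.33)² = 82.79.
Rounding up, n = 83 per group.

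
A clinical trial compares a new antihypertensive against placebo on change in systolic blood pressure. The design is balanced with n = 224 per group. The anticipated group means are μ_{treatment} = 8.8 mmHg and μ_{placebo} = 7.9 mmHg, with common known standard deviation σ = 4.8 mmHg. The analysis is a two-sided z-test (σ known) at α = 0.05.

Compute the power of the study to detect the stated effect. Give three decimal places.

Power ≈ 0.510

Standardized effect: d = |μ_{treatment} − μ_{placebo}| / σ = |8.8 − 7.9| / 4.8 = 0.1875
Noncentrality parameter: δ = d·√(n/2) = 0.1875 × √(224/2) = 1.9843
Critical value for a two-sided test at α = 0.05: z_{α/2} = 1.960.
Power = Φ(δ − 1.960) + Φ(−δ − 1.960) = Φ(0.024) + Φ(-3.944) = 0.5097 + 0.0000 = 0.5098.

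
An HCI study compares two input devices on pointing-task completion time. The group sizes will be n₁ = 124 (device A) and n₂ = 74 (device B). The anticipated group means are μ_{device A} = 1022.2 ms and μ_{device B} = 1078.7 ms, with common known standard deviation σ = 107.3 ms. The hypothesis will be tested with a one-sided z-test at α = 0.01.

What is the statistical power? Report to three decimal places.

Standardized effect: d = |μ_{device A} − μ_{device B}| / σ = |1022.2 − 1078.7| / 107.3 = 0.5266
Noncentrality parameter: δ = d / √(1/n₁ + 1/n₂) = 0.5266 / √(1/124 + 1/74) = 3.5846
Critical value for a one-sided test at α = 0.01: z_α = 2.326.
Power = Φ(δ − 2.326) = Φ(1.258) = 0.8959.

Power ≈ 0.896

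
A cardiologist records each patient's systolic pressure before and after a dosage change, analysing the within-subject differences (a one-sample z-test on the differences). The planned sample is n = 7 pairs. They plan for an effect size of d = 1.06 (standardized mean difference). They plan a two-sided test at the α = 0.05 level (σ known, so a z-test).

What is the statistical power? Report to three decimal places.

Noncentrality parameter: δ = d·√n = 1.06 × √7 = 2.8045
Two-sided α = 0.05 → critical value z_{0.025} = 1.960.
Power = Φ(δ − 1.960) + Φ(−δ − 1.960) = Φ(0.845) + Φ(-4.764) = 0.8008 + 0.0000 = 0.8008.

Power ≈ 0.801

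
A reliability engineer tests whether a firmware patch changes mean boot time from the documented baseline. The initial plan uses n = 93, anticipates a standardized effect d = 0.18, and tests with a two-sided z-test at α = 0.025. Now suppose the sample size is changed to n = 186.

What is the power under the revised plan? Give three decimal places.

With n = 186: δ = d·√n = 0.18 × √186 = 2.4549. Critical value z_{0.0125} = 2.241.
Revised power = Φ(δ − 2.241) + Φ(−δ − 2.241) = Φ(0.213) + Φ(-4.696) = 0.5845 + 0.0000 = 0.5845.

Power ≈ 0.585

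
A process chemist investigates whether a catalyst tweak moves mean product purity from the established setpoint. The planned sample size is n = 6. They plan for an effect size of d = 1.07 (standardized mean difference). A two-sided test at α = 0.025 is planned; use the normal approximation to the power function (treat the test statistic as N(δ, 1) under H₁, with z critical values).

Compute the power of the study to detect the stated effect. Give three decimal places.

Power ≈ 0.648

Noncentrality parameter: δ = d·√n = 1.07 × √6 = 2.6210
Critical value for a two-sided test at α = 0.025: z_{α/2} = 2.241.
Power = Φ(δ − 2.241) + Φ(−δ − 2.241) = Φ(0.380) + Φ(-4.862) = 0.6479 + 0.0000 = 0.6479.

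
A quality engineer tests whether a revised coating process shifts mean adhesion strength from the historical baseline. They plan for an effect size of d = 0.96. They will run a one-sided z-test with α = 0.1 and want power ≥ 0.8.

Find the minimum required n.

Set Φ(δ − 1.282) = 0.8; then δ − 1.282 = Φ⁻¹(0.8) = 0.842, giving δ = 2.123.
δ = d·√n ⇒ n = (δ/d)² = (2.123 / 0.96)² = 4.89.
Round up to the next whole unit.

n = 5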